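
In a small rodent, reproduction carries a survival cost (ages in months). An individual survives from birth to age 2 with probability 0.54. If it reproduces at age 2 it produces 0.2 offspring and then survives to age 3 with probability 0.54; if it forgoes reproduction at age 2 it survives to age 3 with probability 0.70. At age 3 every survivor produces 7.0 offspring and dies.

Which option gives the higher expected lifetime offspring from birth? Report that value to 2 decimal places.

2.65

breed at age 2: R₀ = 0.54 × (0.2 + 0.54 × 7.0) = 0.54 × 3.9800 = 2.1492
delay to age 3: R₀ = 0.54 × (0.70 × 7.0) = 0.54 × 4.9000 = 2.6460
Higher: delay to age 3 (2.6460).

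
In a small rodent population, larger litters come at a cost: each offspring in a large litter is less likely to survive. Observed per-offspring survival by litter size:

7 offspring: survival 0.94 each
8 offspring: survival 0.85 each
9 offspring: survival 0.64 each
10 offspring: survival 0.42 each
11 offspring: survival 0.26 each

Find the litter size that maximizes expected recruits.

8

Expected recruits = c × s(c):
  c=7: 7 × 0.94 = 6.580
  c=8: 8 × 0.85 = 6.800
  c=9: 9 × 0.64 = 5.760
  c=10: 10 × 0.42 = 4.200
  c=11: 11 × 0.26 = 2.860
Maximum at c = 8 (6.800 recruits).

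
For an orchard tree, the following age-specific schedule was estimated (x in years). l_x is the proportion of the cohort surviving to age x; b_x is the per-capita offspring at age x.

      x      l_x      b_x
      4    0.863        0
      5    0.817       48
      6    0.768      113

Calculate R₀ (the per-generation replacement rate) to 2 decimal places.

126.00

R₀ = Σ l_x b_x:
  age 4: 0.863 × 0 = 0.0000
  age 5: 0.817 × 48 = 39.2160
  age 6: 0.768 × 113 = 86.7840
R₀ = 0.0000 + 39.2160 + 86.7840 = 126.0000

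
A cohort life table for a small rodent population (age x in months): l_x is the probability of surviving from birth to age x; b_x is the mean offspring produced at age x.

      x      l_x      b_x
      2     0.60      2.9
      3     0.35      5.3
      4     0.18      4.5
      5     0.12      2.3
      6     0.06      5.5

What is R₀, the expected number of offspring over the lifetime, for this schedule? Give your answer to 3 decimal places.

R₀ = Σ l_x b_x:
  age 2: 0.60 × 2.9 = 1.7400
  age 3: 0.35 × 5.3 = 1.8550
  age 4: 0.18 × 4.5 = 0.8100
  age 5: 0.12 × 2.3 = 0.2760
  age 6: 0.06 × 5.5 = 0.3300
R₀ = 1.7400 + 1.8550 + 0.8100 + 0.2760 + 0.3300 = 5.0110

5.011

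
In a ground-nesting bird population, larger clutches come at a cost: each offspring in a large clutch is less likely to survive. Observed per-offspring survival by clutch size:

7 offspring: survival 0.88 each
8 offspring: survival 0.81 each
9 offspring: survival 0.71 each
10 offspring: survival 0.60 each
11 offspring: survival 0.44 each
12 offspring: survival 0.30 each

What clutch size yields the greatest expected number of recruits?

8

Expected recruits = c × s(c):
  c=7: 7 × 0.88 = 6.160
  c=8: 8 × 0.81 = 6.480
  c=9: 9 × 0.71 = 6.390
  c=10: 10 × 0.60 = 6.000
  c=11: 11 × 0.44 = 4.840
  c=12: 12 × 0.30 = 3.600
Maximum at c = 8 (6.480 recruits).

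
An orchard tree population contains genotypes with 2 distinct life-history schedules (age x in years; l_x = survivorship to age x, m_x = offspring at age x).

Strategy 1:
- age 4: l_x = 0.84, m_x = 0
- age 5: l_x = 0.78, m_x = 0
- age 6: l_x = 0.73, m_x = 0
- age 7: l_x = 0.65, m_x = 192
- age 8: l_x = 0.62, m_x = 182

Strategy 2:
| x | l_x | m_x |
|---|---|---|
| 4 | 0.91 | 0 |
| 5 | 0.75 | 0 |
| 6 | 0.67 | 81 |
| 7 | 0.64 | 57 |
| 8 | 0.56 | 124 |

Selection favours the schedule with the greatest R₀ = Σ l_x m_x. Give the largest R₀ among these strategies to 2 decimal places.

Strategy 1: R₀ = 0.84×0 + 0.78×0 + 0.73×0 + 0.65×192 + 0.62×182 = 237.6400
Strategy 2: R₀ = 0.91×0 + 0.75×0 + 0.67×81 + 0.64×57 + 0.56×124 = 160.1900
Highest R₀: strategy 1 with 237.6400.

237.64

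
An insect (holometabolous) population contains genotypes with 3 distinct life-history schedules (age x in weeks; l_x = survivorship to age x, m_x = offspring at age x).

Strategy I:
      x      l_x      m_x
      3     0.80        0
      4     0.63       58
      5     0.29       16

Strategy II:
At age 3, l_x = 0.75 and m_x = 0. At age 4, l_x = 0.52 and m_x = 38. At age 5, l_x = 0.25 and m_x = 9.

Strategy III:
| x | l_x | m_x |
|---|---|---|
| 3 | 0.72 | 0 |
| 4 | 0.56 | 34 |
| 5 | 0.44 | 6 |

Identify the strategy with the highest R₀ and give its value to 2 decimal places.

Strategy I: R₀ = 0.80×0 + 0.63×58 + 0.29×16 = 41.1800
Strategy II: R₀ = 0.75×0 + 0.52×38 + 0.25×9 = 22.0100
Strategy III: R₀ = 0.72×0 + 0.56×34 + 0.44×6 = 21.6800
Highest R₀: strategy I with 41.1800.

41.18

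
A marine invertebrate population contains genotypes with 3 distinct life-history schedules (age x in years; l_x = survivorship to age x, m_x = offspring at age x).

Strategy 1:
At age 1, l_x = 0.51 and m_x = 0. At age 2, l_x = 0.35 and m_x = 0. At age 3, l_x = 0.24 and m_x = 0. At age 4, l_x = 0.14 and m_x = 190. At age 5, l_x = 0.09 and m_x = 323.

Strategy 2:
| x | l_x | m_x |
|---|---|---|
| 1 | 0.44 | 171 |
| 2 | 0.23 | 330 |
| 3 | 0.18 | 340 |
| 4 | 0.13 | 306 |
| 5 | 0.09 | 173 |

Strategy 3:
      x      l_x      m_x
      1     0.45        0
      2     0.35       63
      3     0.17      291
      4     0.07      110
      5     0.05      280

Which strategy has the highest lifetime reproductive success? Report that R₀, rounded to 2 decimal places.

Strategy 1: R₀ = 0.51×0 + 0.35×0 + 0.24×0 + 0.14×190 + 0.09×323 = 55.6700
Strategy 2: R₀ = 0.44×171 + 0.23×330 + 0.18×340 + 0.13×306 + 0.09×173 = 267.6900
Strategy 3: R₀ = 0.45×0 + 0.35×63 + 0.17×291 + 0.07×110 + 0.05×280 = 93.2200
Highest R₀: strategy 2 with 267.6900.

267.69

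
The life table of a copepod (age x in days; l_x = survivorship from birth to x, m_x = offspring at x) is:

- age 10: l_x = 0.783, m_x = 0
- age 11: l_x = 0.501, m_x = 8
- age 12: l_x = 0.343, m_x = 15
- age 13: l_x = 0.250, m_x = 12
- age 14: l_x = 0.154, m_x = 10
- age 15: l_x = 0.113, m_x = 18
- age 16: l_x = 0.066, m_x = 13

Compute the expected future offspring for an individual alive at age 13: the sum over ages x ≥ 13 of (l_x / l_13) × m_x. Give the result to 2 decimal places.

l_13 = 0.250. Conditional survival from age 13 to x is l_x / l_13.
  x=13: (0.250/0.250) × 12 = 12.0000
  x=14: (0.154/0.250) × 10 = 6.1600
  x=15: (0.113/0.250) × 18 = 8.1360
  x=16: (0.066/0.250) × 13 = 3.4320
Sum = 12.0000 + 6.1600 + 8.1360 + 3.4320 = 29.7280

29.73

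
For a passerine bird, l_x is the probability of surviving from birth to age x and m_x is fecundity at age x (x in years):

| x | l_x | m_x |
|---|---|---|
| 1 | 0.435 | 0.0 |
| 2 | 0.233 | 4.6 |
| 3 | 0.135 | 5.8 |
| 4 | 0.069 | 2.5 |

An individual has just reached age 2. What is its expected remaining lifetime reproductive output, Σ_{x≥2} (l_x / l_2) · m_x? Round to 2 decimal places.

l_2 = 0.233. Conditional survival from age 2 to x is l_x / l_2.
  x=2: (0.233/0.233) × 4.6 = 4.6000
  x=3: (0.135/0.233) × 5.8 = 3.3605
  x=4: (0.069/0.233) × 2.5 = 0.7403
Sum = 4.6000 + 3.3605 + 0.7403 = 8.7009

8.70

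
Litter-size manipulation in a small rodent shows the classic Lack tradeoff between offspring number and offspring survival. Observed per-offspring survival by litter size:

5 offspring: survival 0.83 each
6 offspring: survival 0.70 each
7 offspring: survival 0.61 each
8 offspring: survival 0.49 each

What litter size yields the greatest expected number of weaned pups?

Expected weaned pups = c × s(c):
  c=5: 5 × 0.83 = 4.150
  c=6: 6 × 0.70 = 4.200
  c=7: 7 × 0.61 = 4.270
  c=8: 8 × 0.49 = 3.920
Maximum at c = 7 (4.270 weaned pups).

7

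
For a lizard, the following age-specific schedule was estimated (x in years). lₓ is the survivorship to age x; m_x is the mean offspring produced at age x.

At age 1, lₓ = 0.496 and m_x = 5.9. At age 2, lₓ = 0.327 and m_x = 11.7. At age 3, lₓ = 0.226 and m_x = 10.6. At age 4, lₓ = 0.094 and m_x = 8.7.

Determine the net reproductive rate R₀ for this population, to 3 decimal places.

R₀ = Σ lₓ m_x:
  age 1: 0.496 × 5.9 = 2.9264
  age 2: 0.327 × 11.7 = 3.8259
  age 3: 0.226 × 10.6 = 2.3956
  age 4: 0.094 × 8.7 = 0.8178
R₀ = 2.9264 + 3.8259 + 2.3956 + 0.8178 = 9.9657

9.966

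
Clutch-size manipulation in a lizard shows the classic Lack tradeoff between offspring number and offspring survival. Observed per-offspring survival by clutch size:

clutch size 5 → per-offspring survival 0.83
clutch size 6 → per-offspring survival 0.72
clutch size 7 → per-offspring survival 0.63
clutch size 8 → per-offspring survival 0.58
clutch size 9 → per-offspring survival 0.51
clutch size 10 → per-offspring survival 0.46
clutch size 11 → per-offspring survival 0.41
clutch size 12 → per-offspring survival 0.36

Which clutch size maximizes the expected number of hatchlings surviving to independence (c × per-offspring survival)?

8

Expected hatchlings surviving to independence = c × s(c):
  c=5: 5 × 0.83 = 4.150
  c=6: 6 × 0.72 = 4.320
  c=7: 7 × 0.63 = 4.410
  c=8: 8 × 0.58 = 4.640
  c=9: 9 × 0.51 = 4.590
  c=10: 10 × 0.46 = 4.600
  c=11: 11 × 0.41 = 4.510
  c=12: 12 × 0.36 = 4.320
Maximum at c = 8 (4.640 hatchlings surviving to independence).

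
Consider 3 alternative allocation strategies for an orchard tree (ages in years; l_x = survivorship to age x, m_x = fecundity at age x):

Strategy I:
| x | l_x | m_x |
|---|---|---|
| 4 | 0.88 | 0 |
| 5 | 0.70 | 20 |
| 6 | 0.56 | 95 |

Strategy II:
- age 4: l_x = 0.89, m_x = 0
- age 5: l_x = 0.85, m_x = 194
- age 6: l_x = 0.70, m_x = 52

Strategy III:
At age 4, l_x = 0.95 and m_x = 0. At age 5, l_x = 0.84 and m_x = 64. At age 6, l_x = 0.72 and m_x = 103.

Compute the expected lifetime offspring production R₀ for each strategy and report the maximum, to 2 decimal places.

Strategy I: R₀ = 0.88×0 + 0.70×20 + 0.56×95 = 67.2000
Strategy II: R₀ = 0.89×0 + 0.85×194 + 0.70×52 = 201.3000
Strategy III: R₀ = 0.95×0 + 0.84×64 + 0.72×103 = 127.9200
Highest R₀: strategy II with 201.3000.

201.30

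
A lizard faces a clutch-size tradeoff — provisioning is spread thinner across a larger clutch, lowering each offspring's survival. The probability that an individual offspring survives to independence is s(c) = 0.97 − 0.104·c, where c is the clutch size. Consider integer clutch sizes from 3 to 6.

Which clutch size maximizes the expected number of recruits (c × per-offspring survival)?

Expected recruits = c × s(c):
  c=3: 3 × 0.658 = 1.974
  c=4: 4 × 0.554 = 2.216
  c=5: 5 × 0.450 = 2.250
  c=6: 6 × 0.346 = 2.076
Maximum at c = 5 (2.250 recruits).

5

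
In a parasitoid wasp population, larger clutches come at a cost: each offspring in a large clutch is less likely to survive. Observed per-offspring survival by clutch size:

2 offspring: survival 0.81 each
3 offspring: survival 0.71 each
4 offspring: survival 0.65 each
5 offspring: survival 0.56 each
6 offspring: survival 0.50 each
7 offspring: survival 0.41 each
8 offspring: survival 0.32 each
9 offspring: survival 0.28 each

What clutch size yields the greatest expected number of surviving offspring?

Expected surviving offspring = c × s(c):
  c=2: 2 × 0.81 = 1.620
  c=3: 3 × 0.71 = 2.130
  c=4: 4 × 0.65 = 2.600
  c=5: 5 × 0.56 = 2.800
  c=6: 6 × 0.50 = 3.000
  c=7: 7 × 0.41 = 2.870
  c=8: 8 × 0.32 = 2.560
  c=9: 9 × 0.28 = 2.520
Maximum at c = 6 (3.000 surviving offspring).

6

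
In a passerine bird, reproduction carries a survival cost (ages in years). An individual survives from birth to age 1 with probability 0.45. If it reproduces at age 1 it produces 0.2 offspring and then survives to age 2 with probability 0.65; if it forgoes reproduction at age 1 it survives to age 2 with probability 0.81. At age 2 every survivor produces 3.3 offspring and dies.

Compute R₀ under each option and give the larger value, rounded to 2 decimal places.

breed at age 1: R₀ = 0.45 × (0.2 + 0.65 × 3.3) = 0.45 × 2.3450 = 1.0553
delay to age 2: R₀ = 0.45 × (0.81 × 3.3) = 0.45 × 2.6730 = 1.2028
Higher: delay to age 2 (1.2028).

1.20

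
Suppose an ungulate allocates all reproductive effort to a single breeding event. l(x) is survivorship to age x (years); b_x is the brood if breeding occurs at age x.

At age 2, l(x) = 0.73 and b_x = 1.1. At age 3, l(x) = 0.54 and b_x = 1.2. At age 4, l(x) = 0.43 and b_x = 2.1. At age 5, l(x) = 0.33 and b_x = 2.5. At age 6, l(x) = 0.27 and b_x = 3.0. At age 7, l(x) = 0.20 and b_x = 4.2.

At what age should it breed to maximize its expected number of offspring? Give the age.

Expected offspring if breeding at age x = l(x) × b_x:
  age 2: 0.73 × 1.1 = 0.803
  age 3: 0.54 × 1.2 = 0.648
  age 4: 0.43 × 2.1 = 0.903
  age 5: 0.33 × 2.5 = 0.825
  age 6: 0.27 × 3.0 = 0.810
  age 7: 0.20 × 4.2 = 0.840
Maximum at age 4 (0.903).

4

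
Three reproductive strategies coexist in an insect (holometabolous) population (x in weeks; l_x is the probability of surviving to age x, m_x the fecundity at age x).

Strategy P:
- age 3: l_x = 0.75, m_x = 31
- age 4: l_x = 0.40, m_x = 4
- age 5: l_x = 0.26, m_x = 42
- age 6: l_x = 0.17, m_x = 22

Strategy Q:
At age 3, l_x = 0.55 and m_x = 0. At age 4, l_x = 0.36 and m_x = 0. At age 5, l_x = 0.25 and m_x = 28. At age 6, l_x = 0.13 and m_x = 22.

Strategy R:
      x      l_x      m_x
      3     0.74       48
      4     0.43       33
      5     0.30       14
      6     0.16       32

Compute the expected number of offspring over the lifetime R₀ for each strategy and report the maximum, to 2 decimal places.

59.03

Strategy P: R₀ = 0.75×31 + 0.40×4 + 0.26×42 + 0.17×22 = 39.5100
Strategy Q: R₀ = 0.55×0 + 0.36×0 + 0.25×28 + 0.13×22 = 9.8600
Strategy R: R₀ = 0.74×48 + 0.43×33 + 0.30×14 + 0.16×32 = 59.0300
Highest R₀: strategy R with 59.0300.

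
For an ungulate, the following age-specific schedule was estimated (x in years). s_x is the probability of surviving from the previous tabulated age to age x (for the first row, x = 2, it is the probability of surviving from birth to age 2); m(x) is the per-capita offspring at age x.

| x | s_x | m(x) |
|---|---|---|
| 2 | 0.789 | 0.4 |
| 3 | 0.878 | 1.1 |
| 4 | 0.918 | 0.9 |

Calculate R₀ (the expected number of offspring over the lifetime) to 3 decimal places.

Survivorship from birth: l_x = s_2·s_3·…·s_x.
  l_2 = 0.78900
  l_3 = 0.69274
  l_4 = 0.63594
R₀ = Σ l_x m(x):
  age 2: 0.78900 × 0.4 = 0.3156
  age 3: 0.69274 × 1.1 = 0.7620
  age 4: 0.63594 × 0.9 = 0.5723
R₀ = 0.3156 + 0.7620 + 0.5723 = 1.6500

1.650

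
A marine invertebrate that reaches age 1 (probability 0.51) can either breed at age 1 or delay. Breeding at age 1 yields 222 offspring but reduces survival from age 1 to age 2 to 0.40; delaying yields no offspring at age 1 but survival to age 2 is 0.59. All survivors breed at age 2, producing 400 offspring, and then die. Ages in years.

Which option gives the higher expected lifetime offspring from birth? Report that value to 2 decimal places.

breed at age 1: R₀ = 0.51 × (222 + 0.40 × 400) = 0.51 × 382.0000 = 194.8200
delay to age 2: R₀ = 0.51 × (0.59 × 400) = 0.51 × 236.0000 = 120.3600
Higher: breed at age 1 (194.8200).

194.82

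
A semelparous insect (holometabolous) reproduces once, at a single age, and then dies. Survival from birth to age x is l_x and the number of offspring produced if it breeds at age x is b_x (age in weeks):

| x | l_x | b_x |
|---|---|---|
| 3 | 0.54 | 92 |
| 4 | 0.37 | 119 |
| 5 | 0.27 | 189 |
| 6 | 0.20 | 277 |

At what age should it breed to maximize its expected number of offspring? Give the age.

6

Expected offspring if breeding at age x = l_x × b_x:
  age 3: 0.54 × 92 = 49.680
  age 4: 0.37 × 119 = 44.030
  age 5: 0.27 × 189 = 51.030
  age 6: 0.20 × 277 = 55.400
Maximum at age 6 (55.400).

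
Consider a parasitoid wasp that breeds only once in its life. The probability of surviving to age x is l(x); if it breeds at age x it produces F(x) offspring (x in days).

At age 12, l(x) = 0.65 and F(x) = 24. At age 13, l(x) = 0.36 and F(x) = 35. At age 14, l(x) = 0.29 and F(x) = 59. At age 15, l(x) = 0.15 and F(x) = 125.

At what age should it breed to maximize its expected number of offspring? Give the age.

15

Expected offspring if breeding at age x = l(x) × F(x):
  age 12: 0.65 × 24 = 15.600
  age 13: 0.36 × 35 = 12.600
  age 14: 0.29 × 59 = 17.110
  age 15: 0.15 × 125 = 18.750
Maximum at age 15 (18.750).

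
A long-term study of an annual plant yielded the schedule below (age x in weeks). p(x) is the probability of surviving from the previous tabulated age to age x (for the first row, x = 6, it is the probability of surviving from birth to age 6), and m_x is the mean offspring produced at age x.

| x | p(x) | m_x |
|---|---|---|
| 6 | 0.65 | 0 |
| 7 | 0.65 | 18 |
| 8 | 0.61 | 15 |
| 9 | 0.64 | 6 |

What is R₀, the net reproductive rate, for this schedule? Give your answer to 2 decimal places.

12.46

Survivorship from birth: l_x = p_6·p_7·…·p_x.
  l_6 = 0.65000
  l_7 = 0.42250
  l_8 = 0.25773
  l_9 = 0.16494
R₀ = Σ l_x m_x:
  age 6: 0.65000 × 0 = 0.0000
  age 7: 0.42250 × 18 = 7.6050
  age 8: 0.25773 × 15 = 3.8660
  age 9: 0.16494 × 6 = 0.9896
R₀ = 0.0000 + 7.6050 + 3.8660 + 0.9896 = 12.4606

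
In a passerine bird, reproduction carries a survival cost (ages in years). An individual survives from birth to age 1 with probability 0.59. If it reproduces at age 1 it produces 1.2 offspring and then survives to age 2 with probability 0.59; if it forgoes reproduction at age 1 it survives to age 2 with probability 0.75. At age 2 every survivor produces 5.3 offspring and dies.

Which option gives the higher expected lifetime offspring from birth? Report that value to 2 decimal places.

2.55

breed at age 1: R₀ = 0.59 × (1.2 + 0.59 × 5.3) = 0.59 × 4.3270 = 2.5529
delay to age 2: R₀ = 0.59 × (0.75 × 5.3) = 0.59 × 3.9750 = 2.3452
Higher: breed at age 1 (2.5529).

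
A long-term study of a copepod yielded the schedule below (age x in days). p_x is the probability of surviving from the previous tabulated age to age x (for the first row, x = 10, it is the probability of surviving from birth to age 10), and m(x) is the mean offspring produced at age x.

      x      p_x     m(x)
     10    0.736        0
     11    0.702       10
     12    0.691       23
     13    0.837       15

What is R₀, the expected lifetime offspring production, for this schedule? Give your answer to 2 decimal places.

Survivorship from birth: l_x = p_10·p_11·…·p_x.
  l_10 = 0.73600
  l_11 = 0.51667
  l_12 = 0.35702
  l_13 = 0.29883
R₀ = Σ l_x m(x):
  age 10: 0.73600 × 0 = 0.0000
  age 11: 0.51667 × 10 = 5.1667
  age 12: 0.35702 × 23 = 8.2115
  age 13: 0.29883 × 15 = 4.4825
R₀ = 0.0000 + 5.1667 + 8.2115 + 4.4825 = 17.8606

17.86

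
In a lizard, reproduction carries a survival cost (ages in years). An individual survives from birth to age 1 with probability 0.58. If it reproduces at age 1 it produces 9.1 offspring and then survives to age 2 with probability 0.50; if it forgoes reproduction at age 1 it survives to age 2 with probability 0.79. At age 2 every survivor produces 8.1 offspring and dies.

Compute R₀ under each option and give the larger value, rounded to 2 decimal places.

breed at age 1: R₀ = 0.58 × (9.1 + 0.50 × 8.1) = 0.58 × 13.1500 = 7.6270
delay to age 2: R₀ = 0.58 × (0.79 × 8.1) = 0.58 × 6.3990 = 3.7114
Higher: breed at age 1 (7.6270).

7.63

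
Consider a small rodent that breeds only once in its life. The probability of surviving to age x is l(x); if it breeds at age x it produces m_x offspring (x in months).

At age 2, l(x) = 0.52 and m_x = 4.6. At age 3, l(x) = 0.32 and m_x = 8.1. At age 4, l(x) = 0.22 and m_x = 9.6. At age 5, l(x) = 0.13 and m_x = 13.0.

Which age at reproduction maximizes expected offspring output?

Expected offspring if breeding at age x = l(x) × m_x:
  age 2: 0.52 × 4.6 = 2.392
  age 3: 0.32 × 8.1 = 2.592
  age 4: 0.22 × 9.6 = 2.112
  age 5: 0.13 × 13.0 = 1.690
Maximum at age 3 (2.592).

3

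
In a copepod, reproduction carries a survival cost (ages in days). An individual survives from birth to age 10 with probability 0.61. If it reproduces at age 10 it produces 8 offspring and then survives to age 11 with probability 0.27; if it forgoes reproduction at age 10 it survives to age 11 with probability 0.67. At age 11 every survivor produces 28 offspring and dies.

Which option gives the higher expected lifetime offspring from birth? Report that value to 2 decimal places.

11.44

breed at age 10: R₀ = 0.61 × (8 + 0.27 × 28) = 0.61 × 15.5600 = 9.4916
delay to age 11: R₀ = 0.61 × (0.67 × 28) = 0.61 × 18.7600 = 11.4436
Higher: delay to age 11 (11.4436).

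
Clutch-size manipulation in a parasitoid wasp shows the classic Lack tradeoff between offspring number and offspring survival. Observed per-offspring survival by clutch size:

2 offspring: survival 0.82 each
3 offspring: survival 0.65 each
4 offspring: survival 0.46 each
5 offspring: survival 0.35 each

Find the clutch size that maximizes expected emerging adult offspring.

Expected emerging adult offspring = c × s(c):
  c=2: 2 × 0.82 = 1.640
  c=3: 3 × 0.65 = 1.950
  c=4: 4 × 0.46 = 1.840
  c=5: 5 × 0.35 = 1.750
Maximum at c = 3 (1.950 emerging adult offspring).

3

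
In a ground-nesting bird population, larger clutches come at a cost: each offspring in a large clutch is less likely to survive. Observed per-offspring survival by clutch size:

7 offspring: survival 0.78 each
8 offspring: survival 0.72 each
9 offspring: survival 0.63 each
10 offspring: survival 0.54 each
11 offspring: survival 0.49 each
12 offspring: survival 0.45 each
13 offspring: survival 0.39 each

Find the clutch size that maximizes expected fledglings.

8

Expected fledglings = c × s(c):
  c=7: 7 × 0.78 = 5.460
  c=8: 8 × 0.72 = 5.760
  c=9: 9 × 0.63 = 5.670
  c=10: 10 × 0.54 = 5.400
  c=11: 11 × 0.49 = 5.390
  c=12: 12 × 0.45 = 5.400
  c=13: 13 × 0.39 = 5.070
Maximum at c = 8 (5.760 fledglings).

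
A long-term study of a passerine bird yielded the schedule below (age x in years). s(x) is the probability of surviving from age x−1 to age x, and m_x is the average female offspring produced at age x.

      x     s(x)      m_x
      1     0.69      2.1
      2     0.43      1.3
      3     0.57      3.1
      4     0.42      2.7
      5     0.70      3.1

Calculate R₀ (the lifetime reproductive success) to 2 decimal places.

Survivorship from birth: l_x = s_1·s_2·…·s_x.
  l_1 = 0.69000
  l_2 = 0.29670
  l_3 = 0.16912
  l_4 = 0.07103
  l_5 = 0.04972
R₀ = Σ l_x m_x:
  age 1: 0.69000 × 2.1 = 1.4490
  age 2: 0.29670 × 1.3 = 0.3857
  age 3: 0.16912 × 3.1 = 0.5243
  age 4: 0.07103 × 2.7 = 0.1918
  age 5: 0.04972 × 3.1 = 0.1541
R₀ = 1.4490 + 0.3857 + 0.5243 + 0.1918 + 0.1541 = 2.7049

2.70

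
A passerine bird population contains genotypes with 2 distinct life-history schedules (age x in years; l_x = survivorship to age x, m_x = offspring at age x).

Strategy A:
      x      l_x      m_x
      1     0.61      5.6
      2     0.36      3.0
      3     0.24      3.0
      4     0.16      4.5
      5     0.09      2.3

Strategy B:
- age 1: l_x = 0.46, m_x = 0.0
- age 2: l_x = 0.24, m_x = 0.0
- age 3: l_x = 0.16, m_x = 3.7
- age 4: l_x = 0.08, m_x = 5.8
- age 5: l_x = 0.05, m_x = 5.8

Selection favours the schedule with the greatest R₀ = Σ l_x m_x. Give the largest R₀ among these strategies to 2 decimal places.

Strategy A: R₀ = 0.61×5.6 + 0.36×3.0 + 0.24×3.0 + 0.16×4.5 + 0.09×2.3 = 6.1430
Strategy B: R₀ = 0.46×0.0 + 0.24×0.0 + 0.16×3.7 + 0.08×5.8 + 0.05×5.8 = 1.3460
Highest R₀: strategy A with 6.1430.

6.14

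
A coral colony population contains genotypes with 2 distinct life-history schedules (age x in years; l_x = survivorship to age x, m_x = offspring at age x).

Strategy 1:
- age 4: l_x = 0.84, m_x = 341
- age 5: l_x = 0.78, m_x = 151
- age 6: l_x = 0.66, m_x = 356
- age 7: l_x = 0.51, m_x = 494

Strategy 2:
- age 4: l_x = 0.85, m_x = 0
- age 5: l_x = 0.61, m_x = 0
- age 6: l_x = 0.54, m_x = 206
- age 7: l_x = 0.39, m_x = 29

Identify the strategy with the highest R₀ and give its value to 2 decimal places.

891.12

Strategy 1: R₀ = 0.84×341 + 0.78×151 + 0.66×356 + 0.51×494 = 891.1200
Strategy 2: R₀ = 0.85×0 + 0.61×0 + 0.54×206 + 0.39×29 = 122.5500
Highest R₀: strategy 1 with 891.1200.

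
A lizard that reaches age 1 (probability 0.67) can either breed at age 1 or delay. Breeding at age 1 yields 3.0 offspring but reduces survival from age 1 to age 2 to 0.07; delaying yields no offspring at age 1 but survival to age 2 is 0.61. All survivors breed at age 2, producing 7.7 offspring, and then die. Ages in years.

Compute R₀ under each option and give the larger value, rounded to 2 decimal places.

breed at age 1: R₀ = 0.67 × (3.0 + 0.07 × 7.7) = 0.67 × 3.5390 = 2.3711
delay to age 2: R₀ = 0.67 × (0.61 × 7.7) = 0.67 × 4.6970 = 3.1470
Higher: delay to age 2 (3.1470).

3.15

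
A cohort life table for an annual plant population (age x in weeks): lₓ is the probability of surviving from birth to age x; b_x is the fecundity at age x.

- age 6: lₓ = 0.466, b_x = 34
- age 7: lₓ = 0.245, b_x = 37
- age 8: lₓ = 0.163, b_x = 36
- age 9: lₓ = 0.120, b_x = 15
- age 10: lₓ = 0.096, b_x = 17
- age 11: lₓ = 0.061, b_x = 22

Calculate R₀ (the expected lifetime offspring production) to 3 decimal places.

35.551

R₀ = Σ lₓ b_x:
  age 6: 0.466 × 34 = 15.8440
  age 7: 0.245 × 37 = 9.0650
  age 8: 0.163 × 36 = 5.8680
  age 9: 0.120 × 15 = 1.8000
  age 10: 0.096 × 17 = 1.6320
  age 11: 0.061 × 22 = 1.3420
R₀ = 15.8440 + 9.0650 + 5.8680 + 1.8000 + 1.6320 + 1.3420 = 35.5510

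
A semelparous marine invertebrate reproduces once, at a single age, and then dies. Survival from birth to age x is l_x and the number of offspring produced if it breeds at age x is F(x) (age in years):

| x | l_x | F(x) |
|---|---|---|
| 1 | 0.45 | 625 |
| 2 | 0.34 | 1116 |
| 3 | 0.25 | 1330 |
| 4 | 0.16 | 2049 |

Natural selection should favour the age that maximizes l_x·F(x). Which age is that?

Expected offspring if breeding at age x = l_x × F(x):
  age 1: 0.45 × 625 = 281.250
  age 2: 0.34 × 1116 = 379.440
  age 3: 0.25 × 1330 = 332.500
  age 4: 0.16 × 2049 = 327.840
Maximum at age 2 (379.440).

2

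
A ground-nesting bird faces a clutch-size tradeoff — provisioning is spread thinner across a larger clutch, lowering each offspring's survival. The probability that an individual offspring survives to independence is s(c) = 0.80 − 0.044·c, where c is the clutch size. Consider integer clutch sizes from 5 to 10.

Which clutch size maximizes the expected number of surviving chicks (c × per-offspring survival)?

Expected surviving chicks = c × s(c):
  c=5: 5 × 0.580 = 2.900
  c=6: 6 × 0.536 = 3.216
  c=7: 7 × 0.492 = 3.444
  c=8: 8 × 0.448 = 3.584
  c=9: 9 × 0.404 = 3.636
  c=10: 10 × 0.360 = 3.600
Maximum at c = 9 (3.636 surviving chicks).

9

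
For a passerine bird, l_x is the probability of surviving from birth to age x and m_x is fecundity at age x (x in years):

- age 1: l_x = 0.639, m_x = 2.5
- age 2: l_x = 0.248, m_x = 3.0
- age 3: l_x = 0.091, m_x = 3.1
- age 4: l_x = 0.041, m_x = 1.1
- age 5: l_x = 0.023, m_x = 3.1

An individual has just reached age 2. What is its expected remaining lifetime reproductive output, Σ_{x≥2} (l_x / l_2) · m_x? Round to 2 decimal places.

4.61

l_2 = 0.248. Conditional survival from age 2 to x is l_x / l_2.
  x=2: (0.248/0.248) × 3.0 = 3.0000
  x=3: (0.091/0.248) × 3.1 = 1.1375
  x=4: (0.041/0.248) × 1.1 = 0.1819
  x=5: (0.023/0.248) × 3.1 = 0.2875
Sum = 3.0000 + 1.1375 + 0.1819 + 0.2875 = 4.6069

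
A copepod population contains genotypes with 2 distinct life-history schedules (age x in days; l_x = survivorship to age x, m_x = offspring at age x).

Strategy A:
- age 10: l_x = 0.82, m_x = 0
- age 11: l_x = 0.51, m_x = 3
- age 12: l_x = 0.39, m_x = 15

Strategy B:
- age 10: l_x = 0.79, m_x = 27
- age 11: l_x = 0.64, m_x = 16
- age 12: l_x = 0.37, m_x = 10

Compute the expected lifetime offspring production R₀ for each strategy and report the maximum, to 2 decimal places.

35.27

Strategy A: R₀ = 0.82×0 + 0.51×3 + 0.39×15 = 7.3800
Strategy B: R₀ = 0.79×27 + 0.64×16 + 0.37×10 = 35.2700
Highest R₀: strategy B with 35.2700.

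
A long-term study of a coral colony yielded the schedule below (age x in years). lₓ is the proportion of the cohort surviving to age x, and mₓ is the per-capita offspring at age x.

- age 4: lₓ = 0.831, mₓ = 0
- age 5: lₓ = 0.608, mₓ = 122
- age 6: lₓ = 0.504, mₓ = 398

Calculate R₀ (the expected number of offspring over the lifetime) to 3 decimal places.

274.768

R₀ = Σ lₓ mₓ:
  age 4: 0.831 × 0 = 0.0000
  age 5: 0.608 × 122 = 74.1760
  age 6: 0.504 × 398 = 200.5920
R₀ = 0.0000 + 74.1760 + 200.5920 = 274.7680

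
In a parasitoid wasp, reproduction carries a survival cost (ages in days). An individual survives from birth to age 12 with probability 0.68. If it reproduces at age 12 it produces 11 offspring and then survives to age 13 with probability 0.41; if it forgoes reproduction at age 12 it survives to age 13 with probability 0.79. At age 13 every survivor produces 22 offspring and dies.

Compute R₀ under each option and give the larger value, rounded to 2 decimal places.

13.61

breed at age 12: R₀ = 0.68 × (11 + 0.41 × 22) = 0.68 × 20.0200 = 13.6136
delay to age 13: R₀ = 0.68 × (0.79 × 22) = 0.68 × 17.3800 = 11.8184
Higher: breed at age 12 (13.6136).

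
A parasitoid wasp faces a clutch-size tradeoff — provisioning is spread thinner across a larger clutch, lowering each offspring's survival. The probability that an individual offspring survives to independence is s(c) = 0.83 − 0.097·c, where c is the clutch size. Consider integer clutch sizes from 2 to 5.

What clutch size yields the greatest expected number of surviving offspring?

4

Expected surviving offspring = c × s(c):
  c=2: 2 × 0.636 = 1.272
  c=3: 3 × 0.539 = 1.617
  c=4: 4 × 0.442 = 1.768
  c=5: 5 × 0.345 = 1.725
Maximum at c = 4 (1.768 surviving offspring).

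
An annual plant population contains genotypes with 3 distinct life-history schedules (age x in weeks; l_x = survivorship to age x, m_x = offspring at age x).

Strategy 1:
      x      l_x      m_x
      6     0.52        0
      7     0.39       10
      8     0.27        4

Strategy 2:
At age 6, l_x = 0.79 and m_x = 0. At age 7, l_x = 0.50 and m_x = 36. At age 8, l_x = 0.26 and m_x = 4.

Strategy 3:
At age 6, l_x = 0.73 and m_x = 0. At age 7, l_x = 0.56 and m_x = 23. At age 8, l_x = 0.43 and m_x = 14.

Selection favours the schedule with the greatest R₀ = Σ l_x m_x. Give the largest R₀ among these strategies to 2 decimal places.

19.04

Strategy 1: R₀ = 0.52×0 + 0.39×10 + 0.27×4 = 4.9800
Strategy 2: R₀ = 0.79×0 + 0.50×36 + 0.26×4 = 19.0400
Strategy 3: R₀ = 0.73×0 + 0.56×23 + 0.43×14 = 18.9000
Highest R₀: strategy 2 with 19.0400.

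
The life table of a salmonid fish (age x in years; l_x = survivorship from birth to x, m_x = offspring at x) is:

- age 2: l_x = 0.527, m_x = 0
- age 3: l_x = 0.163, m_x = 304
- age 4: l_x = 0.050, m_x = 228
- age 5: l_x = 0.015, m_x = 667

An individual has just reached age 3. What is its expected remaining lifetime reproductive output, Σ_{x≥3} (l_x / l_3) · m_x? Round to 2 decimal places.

l_3 = 0.163. Conditional survival from age 3 to x is l_x / l_3.
  x=3: (0.163/0.163) × 304 = 304.0000
  x=4: (0.050/0.163) × 228 = 69.9387
  x=5: (0.015/0.163) × 667 = 61.3804
Sum = 304.0000 + 69.9387 + 61.3804 = 435.3190

435.32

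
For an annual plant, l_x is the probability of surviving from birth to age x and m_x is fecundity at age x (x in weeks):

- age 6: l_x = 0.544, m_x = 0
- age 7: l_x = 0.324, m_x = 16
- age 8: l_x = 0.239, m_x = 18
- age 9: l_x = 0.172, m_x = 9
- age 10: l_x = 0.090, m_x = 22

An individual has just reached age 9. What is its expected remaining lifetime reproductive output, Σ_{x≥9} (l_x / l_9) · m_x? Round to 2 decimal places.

l_9 = 0.172. Conditional survival from age 9 to x is l_x / l_9.
  x=9: (0.172/0.172) × 9 = 9.0000
  x=10: (0.090/0.172) × 22 = 11.5116
Sum = 9.0000 + 11.5116 = 20.5116

20.51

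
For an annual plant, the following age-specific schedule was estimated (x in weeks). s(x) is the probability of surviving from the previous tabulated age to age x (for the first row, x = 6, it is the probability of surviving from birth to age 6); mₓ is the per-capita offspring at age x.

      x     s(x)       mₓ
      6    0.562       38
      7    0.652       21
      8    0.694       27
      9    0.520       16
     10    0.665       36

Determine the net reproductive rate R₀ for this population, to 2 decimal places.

Survivorship from birth: l_x = s_6·s_7·…·s_x.
  l_6 = 0.56200
  l_7 = 0.36642
  l_8 = 0.25430
  l_9 = 0.13224
  l_10 = 0.08794
R₀ = Σ l_x mₓ:
  age 6: 0.56200 × 38 = 21.3560
  age 7: 0.36642 × 21 = 7.6948
  age 8: 0.25430 × 27 = 6.8661
  age 9: 0.13224 × 16 = 2.1158
  age 10: 0.08794 × 36 = 3.1658
R₀ = 21.3560 + 7.6948 + 6.8661 + 2.1158 + 3.1658 = 41.1986

41.20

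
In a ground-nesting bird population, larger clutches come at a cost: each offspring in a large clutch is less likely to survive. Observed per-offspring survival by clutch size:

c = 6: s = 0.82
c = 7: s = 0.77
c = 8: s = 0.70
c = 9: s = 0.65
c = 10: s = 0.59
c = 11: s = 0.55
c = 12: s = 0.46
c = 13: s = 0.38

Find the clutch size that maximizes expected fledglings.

Expected fledglings = c × s(c):
  c=6: 6 × 0.82 = 4.920
  c=7: 7 × 0.77 = 5.390
  c=8: 8 × 0.70 = 5.600
  c=9: 9 × 0.65 = 5.850
  c=10: 10 × 0.59 = 5.900
  c=11: 11 × 0.55 = 6.050
  c=12: 12 × 0.46 = 5.520
  c=13: 13 × 0.38 = 4.940
Maximum at c = 11 (6.050 fledglings).

11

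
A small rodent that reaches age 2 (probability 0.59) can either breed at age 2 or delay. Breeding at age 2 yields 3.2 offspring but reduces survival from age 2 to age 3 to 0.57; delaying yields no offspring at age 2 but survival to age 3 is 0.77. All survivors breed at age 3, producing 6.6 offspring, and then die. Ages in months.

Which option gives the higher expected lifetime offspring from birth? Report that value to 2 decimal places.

breed at age 2: R₀ = 0.59 × (3.2 + 0.57 × 6.6) = 0.59 × 6.9620 = 4.1076
delay to age 3: R₀ = 0.59 × (0.77 × 6.6) = 0.59 × 5.0820 = 2.9984
Higher: breed at age 2 (4.1076).

4.11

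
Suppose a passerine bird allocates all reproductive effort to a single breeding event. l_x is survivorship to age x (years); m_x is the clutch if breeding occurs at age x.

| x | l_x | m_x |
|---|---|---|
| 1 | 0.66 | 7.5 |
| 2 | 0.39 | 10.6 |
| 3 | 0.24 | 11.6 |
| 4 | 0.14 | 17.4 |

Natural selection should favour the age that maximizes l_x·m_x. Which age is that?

Expected offspring if breeding at age x = l_x × m_x:
  age 1: 0.66 × 7.5 = 4.950
  age 2: 0.39 × 10.6 = 4.134
  age 3: 0.24 × 11.6 = 2.784
  age 4: 0.14 × 17.4 = 2.436
Maximum at age 1 (4.950).

1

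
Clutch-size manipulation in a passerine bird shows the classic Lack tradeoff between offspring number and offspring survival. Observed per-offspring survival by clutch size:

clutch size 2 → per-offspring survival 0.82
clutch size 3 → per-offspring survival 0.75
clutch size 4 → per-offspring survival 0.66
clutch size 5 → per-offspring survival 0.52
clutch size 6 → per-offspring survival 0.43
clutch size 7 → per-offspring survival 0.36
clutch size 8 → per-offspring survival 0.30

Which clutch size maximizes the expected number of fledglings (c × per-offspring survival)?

Expected fledglings = c × s(c):
  c=2: 2 × 0.82 = 1.640
  c=3: 3 × 0.75 = 2.250
  c=4: 4 × 0.66 = 2.640
  c=5: 5 × 0.52 = 2.600
  c=6: 6 × 0.43 = 2.580
  c=7: 7 × 0.36 = 2.520
  c=8: 8 × 0.30 = 2.400
Maximum at c = 4 (2.640 fledglings).

4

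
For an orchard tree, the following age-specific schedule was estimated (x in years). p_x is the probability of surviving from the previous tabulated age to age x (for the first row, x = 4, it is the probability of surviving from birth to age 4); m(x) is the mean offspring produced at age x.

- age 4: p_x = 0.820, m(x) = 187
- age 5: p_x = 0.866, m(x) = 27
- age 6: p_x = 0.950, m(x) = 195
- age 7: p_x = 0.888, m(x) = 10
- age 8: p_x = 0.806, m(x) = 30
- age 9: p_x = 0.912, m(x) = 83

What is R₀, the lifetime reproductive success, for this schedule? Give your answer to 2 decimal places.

Survivorship from birth: l_x = p_4·p_5·…·p_x.
  l_4 = 0.82000
  l_5 = 0.71012
  l_6 = 0.67461
  l_7 = 0.59906
  l_8 = 0.48284
  l_9 = 0.44035
R₀ = Σ l_x m(x):
  age 4: 0.82000 × 187 = 153.3400
  age 5: 0.71012 × 27 = 19.1732
  age 6: 0.67461 × 195 = 131.5490
  age 7: 0.59906 × 10 = 5.9906
  age 8: 0.48284 × 30 = 14.4852
  age 9: 0.44035 × 83 = 36.5491
R₀ = 153.3400 + 19.1732 + 131.5490 + 5.9906 + 14.4852 + 36.5491 = 361.0870

361.09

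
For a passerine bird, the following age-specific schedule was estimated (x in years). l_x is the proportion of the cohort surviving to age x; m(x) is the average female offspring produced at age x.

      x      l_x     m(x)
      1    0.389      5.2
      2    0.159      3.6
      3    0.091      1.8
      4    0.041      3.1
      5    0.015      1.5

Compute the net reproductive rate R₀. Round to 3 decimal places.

2.909

R₀ = Σ l_x m(x):
  age 1: 0.389 × 5.2 = 2.0228
  age 2: 0.159 × 3.6 = 0.5724
  age 3: 0.091 × 1.8 = 0.1638
  age 4: 0.041 × 3.1 = 0.1271
  age 5: 0.015 × 1.5 = 0.0225
R₀ = 2.0228 + 0.5724 + 0.1638 + 0.1271 + 0.0225 = 2.9086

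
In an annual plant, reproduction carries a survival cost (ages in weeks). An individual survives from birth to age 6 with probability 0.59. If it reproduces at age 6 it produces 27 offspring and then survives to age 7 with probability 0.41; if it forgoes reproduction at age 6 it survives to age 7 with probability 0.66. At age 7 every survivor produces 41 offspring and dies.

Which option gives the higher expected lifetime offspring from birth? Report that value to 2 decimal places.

25.85

breed at age 6: R₀ = 0.59 × (27 + 0.41 × 41) = 0.59 × 43.8100 = 25.8479
delay to age 7: R₀ = 0.59 × (0.66 × 41) = 0.59 × 27.0600 = 15.9654
Higher: breed at age 6 (25.8479).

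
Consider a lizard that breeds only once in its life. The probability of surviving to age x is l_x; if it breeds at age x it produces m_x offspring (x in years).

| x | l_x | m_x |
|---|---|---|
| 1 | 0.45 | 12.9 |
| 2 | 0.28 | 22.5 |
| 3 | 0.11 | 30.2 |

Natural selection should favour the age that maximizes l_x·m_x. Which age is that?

Expected offspring if breeding at age x = l_x × m_x:
  age 1: 0.45 × 12.9 = 5.805
  age 2: 0.28 × 22.5 = 6.300
  age 3: 0.11 × 30.2 = 3.322
Maximum at age 2 (6.300).

2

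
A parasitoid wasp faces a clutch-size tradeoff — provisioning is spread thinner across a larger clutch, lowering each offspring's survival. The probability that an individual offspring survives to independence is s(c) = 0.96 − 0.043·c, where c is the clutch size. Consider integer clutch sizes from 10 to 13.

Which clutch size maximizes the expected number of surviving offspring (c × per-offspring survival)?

11

Expected surviving offspring = c × s(c):
  c=10: 10 × 0.530 = 5.300
  c=11: 11 × 0.487 = 5.357
  c=12: 12 × 0.444 = 5.328
  c=13: 13 × 0.401 = 5.213
Maximum at c = 11 (5.357 surviving offspring).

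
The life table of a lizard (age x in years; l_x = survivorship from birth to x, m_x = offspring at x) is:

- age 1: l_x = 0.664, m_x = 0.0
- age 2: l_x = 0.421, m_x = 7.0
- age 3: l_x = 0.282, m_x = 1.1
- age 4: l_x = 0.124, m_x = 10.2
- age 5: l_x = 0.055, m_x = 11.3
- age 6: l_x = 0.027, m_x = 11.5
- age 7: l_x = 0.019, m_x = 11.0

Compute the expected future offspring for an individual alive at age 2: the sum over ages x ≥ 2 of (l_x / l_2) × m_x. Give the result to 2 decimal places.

l_2 = 0.421. Conditional survival from age 2 to x is l_x / l_2.
  x=2: (0.421/0.421) × 7.0 = 7.0000
  x=3: (0.282/0.421) × 1.1 = 0.7368
  x=4: (0.124/0.421) × 10.2 = 3.0043
  x=5: (0.055/0.421) × 11.3 = 1.4762
  x=6: (0.027/0.421) × 11.5 = 0.7375
  x=7: (0.019/0.421) × 11.0 = 0.4964
Sum = 7.0000 + 0.7368 + 3.0043 + 1.4762 + 0.7375 + 0.4964 = 13.4513

13.45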